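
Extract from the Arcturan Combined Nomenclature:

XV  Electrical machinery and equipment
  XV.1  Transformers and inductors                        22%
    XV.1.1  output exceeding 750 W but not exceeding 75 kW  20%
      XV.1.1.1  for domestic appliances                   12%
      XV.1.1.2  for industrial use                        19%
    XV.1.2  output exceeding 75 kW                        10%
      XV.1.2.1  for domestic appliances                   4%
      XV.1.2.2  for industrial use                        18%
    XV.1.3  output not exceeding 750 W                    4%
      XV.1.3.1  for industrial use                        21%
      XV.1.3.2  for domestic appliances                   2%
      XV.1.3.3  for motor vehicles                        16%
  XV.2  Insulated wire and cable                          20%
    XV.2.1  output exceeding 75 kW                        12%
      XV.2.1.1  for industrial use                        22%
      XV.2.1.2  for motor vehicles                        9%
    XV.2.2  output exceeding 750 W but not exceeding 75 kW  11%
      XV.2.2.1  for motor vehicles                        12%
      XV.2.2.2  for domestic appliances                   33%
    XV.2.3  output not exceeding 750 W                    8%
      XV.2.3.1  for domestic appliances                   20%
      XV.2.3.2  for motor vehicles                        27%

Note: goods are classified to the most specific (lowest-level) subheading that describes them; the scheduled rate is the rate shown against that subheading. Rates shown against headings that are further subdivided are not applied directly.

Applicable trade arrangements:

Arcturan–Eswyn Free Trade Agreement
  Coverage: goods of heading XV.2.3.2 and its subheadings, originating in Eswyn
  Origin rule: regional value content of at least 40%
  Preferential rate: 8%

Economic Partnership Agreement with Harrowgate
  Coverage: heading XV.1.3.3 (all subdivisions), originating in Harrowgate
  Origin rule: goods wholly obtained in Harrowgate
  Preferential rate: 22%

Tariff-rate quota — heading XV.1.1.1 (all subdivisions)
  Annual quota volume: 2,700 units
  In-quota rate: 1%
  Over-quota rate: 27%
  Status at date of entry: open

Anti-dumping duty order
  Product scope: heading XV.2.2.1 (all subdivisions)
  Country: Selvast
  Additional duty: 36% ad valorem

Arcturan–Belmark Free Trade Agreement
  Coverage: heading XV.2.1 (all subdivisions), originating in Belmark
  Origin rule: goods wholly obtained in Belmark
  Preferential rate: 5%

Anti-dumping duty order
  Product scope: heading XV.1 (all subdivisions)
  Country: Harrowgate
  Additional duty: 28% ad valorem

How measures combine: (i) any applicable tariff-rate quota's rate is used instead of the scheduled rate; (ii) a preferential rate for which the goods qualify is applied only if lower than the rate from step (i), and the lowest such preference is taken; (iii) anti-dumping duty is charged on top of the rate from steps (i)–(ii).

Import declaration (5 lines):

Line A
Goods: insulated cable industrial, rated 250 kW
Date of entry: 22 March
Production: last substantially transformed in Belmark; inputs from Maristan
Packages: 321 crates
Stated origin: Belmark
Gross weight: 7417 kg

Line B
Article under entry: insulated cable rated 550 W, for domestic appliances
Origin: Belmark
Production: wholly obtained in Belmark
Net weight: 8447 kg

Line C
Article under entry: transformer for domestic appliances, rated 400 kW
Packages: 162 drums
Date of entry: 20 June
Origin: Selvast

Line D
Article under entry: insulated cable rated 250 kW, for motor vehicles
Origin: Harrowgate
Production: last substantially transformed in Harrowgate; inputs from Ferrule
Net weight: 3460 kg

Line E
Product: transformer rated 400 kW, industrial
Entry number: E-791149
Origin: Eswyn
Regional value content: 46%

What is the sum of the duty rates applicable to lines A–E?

Line A: insulated cable → XV.2; rated 250 kW → XV.2.1; industrial → XV.2.1.1. Scheduled 22%. Belmark agreement on XV.2.1: not wholly obtained. → 22%.
Line B: insulated cable → XV.2; rated 550 W → XV.2.3; for domestic appliances → XV.2.3.1. Scheduled 20%. Belmark agreement on XV.2.1: XV.2.3.1 not covered. → 20%.
Line C: transformer → XV.1; rated 400 kW → XV.1.2; for domestic appliances → XV.1.2.1. Scheduled 4%. No special measure applies. → 4%.
Line D: insulated cable → XV.2; rated 250 kW → XV.2.1; for motor vehicles → XV.2.1.2. Scheduled 9%. Harrowgate agreement on XV.1.3.3: XV.2.1.2 not covered. → 9%.
Line E: transformer → XV.1; rated 400 kW → XV.1.2; industrial → XV.1.2.2. Scheduled 18%. Eswyn agreement on XV.2.3.2: XV.1.2.2 not covered. → 18%.
Sum: 22% + 20% + 4% + 9% + 18% = 73%.

73%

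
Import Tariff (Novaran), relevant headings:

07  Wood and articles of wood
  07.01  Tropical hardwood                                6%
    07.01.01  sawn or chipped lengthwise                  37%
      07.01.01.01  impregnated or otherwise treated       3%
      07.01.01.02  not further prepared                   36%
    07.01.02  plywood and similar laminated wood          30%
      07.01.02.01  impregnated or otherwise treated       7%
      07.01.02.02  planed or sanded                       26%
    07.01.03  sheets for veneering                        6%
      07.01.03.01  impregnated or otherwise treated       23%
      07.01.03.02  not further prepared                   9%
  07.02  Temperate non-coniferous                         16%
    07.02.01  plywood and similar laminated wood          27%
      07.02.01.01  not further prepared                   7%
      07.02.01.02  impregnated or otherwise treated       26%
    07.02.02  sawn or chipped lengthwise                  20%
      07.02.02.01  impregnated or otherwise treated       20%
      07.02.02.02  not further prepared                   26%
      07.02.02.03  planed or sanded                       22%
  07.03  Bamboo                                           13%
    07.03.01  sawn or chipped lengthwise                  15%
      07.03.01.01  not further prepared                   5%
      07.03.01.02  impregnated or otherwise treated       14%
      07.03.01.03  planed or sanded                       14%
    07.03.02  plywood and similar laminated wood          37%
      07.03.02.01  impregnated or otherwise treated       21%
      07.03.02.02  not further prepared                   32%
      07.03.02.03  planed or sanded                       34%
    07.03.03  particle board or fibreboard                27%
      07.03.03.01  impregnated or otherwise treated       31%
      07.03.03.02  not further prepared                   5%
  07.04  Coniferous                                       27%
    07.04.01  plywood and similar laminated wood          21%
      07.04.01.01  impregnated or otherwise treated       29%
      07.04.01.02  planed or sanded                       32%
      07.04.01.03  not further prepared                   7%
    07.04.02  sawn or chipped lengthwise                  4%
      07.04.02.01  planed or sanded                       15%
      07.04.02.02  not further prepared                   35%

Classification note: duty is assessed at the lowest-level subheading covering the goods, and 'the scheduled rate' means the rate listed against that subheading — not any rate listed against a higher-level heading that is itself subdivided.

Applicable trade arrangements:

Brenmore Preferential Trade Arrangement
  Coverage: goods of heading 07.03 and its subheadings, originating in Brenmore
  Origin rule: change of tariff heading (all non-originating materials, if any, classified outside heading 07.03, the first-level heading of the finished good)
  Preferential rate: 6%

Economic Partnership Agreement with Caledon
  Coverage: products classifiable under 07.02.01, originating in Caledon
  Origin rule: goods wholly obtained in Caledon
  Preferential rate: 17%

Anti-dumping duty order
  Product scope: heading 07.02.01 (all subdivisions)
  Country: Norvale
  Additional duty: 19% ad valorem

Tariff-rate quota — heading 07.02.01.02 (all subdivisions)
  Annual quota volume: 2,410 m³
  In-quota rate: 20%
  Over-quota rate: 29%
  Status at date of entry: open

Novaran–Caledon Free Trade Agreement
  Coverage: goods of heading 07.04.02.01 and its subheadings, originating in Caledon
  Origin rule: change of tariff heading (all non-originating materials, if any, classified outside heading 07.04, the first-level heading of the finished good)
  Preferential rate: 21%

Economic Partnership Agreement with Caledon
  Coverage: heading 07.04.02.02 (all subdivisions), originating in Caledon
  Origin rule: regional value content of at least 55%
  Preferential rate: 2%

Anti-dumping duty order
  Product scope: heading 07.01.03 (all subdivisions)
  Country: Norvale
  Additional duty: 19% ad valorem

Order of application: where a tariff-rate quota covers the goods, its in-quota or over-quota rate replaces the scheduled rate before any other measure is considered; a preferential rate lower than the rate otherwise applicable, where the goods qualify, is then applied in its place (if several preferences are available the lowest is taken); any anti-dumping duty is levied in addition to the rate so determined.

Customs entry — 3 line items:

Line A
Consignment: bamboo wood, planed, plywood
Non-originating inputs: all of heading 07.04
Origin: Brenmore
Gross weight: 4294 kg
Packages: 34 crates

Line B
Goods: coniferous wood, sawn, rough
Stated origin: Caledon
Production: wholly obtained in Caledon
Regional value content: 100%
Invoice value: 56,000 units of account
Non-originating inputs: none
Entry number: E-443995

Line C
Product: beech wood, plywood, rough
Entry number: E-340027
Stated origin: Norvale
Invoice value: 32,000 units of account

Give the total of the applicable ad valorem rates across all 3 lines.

Line A: bamboo → 07.03; plywood → 07.03.02; planed → 07.03.02.03. Scheduled 34%. Brenmore agreement on 07.03: CTH met → 6% available; preferential 6%. → 6%.
Line B: coniferous → 07.04; sawn → 07.04.02; rough → 07.04.02.02. Scheduled 35%. Caledon agreement on 07.02.01: 07.04.02.02 not covered; Caledon agreement on 07.04.02.01: 07.04.02.02 not covered; Caledon agreement on 07.04.02.02: RVC ≥ 55% → 2% available; preferential 2%. → 2%.
Line C: beech → 07.02; plywood → 07.02.01; rough → 07.02.01.01. Scheduled 7%. anti-dumping (Norvale, 07.02.01): +19%; total 7% + 19% = 26%. → 26%.
Sum: 6% + 2% + 26% = 34%.

34%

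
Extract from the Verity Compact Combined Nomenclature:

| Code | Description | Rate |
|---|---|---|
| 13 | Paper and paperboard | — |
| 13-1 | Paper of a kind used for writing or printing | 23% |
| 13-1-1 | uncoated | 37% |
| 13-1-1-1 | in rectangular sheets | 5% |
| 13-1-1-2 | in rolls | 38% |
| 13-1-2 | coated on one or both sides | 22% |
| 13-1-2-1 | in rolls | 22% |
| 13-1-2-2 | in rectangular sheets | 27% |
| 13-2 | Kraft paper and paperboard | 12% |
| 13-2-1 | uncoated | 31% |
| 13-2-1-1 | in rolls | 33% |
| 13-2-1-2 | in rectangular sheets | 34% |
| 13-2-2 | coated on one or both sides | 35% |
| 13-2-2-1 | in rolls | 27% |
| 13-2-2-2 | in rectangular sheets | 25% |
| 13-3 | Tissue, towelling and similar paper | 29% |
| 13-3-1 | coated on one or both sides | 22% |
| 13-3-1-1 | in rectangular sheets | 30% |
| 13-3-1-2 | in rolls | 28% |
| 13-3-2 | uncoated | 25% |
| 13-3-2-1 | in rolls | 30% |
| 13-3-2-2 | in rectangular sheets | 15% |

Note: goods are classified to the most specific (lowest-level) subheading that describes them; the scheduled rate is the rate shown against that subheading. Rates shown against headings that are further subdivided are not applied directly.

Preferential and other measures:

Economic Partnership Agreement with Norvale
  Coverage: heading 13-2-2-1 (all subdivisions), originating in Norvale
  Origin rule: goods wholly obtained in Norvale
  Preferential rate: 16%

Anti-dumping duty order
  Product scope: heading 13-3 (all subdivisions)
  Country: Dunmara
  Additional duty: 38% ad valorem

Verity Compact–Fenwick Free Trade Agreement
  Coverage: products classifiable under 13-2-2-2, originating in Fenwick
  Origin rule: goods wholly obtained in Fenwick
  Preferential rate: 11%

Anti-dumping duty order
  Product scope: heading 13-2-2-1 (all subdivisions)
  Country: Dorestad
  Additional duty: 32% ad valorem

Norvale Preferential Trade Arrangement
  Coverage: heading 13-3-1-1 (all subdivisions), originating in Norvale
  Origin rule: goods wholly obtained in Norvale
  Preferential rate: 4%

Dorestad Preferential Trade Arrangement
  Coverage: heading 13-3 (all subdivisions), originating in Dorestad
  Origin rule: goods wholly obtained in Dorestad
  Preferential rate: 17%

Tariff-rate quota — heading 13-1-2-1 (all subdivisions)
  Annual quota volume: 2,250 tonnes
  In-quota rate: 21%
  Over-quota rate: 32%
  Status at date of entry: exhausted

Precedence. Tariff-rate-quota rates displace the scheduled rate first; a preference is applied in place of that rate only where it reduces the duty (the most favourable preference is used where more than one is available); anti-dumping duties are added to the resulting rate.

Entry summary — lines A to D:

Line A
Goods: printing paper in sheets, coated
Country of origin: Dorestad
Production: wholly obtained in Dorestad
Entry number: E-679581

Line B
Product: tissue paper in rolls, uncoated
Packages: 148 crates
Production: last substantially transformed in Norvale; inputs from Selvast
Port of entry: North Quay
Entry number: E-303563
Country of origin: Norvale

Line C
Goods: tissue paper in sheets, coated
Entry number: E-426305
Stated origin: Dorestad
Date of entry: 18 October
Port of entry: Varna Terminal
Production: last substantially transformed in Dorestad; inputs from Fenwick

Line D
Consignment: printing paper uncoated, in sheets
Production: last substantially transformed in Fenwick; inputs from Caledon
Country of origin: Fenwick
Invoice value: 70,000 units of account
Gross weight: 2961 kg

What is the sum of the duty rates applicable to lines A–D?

92%

Line A: printing paper → 13-1; coated → 13-1-2; in sheets → 13-1-2-2. Scheduled 27%. Dorestad agreement on 13-3: 13-1-2-2 not covered. → 27%.
Line B: tissue paper → 13-3; uncoated → 13-3-2; in rolls → 13-3-2-1. Scheduled 30%. Norvale agreement on 13-2-2-1: 13-3-2-1 not covered; Norvale agreement on 13-3-1-1: 13-3-2-1 not covered. → 30%.
Line C: tissue paper → 13-3; coated → 13-3-1; in sheets → 13-3-1-1. Scheduled 30%. Dorestad agreement on 13-3: not wholly obtained. → 30%.
Line D: printing paper → 13-1; uncoated → 13-1-1; in sheets → 13-1-1-1. Scheduled 5%. Fenwick agreement on 13-2-2-2: 13-1-1-1 not covered. → 5%.
Sum: 27% + 30% + 30% + 5% = 92%.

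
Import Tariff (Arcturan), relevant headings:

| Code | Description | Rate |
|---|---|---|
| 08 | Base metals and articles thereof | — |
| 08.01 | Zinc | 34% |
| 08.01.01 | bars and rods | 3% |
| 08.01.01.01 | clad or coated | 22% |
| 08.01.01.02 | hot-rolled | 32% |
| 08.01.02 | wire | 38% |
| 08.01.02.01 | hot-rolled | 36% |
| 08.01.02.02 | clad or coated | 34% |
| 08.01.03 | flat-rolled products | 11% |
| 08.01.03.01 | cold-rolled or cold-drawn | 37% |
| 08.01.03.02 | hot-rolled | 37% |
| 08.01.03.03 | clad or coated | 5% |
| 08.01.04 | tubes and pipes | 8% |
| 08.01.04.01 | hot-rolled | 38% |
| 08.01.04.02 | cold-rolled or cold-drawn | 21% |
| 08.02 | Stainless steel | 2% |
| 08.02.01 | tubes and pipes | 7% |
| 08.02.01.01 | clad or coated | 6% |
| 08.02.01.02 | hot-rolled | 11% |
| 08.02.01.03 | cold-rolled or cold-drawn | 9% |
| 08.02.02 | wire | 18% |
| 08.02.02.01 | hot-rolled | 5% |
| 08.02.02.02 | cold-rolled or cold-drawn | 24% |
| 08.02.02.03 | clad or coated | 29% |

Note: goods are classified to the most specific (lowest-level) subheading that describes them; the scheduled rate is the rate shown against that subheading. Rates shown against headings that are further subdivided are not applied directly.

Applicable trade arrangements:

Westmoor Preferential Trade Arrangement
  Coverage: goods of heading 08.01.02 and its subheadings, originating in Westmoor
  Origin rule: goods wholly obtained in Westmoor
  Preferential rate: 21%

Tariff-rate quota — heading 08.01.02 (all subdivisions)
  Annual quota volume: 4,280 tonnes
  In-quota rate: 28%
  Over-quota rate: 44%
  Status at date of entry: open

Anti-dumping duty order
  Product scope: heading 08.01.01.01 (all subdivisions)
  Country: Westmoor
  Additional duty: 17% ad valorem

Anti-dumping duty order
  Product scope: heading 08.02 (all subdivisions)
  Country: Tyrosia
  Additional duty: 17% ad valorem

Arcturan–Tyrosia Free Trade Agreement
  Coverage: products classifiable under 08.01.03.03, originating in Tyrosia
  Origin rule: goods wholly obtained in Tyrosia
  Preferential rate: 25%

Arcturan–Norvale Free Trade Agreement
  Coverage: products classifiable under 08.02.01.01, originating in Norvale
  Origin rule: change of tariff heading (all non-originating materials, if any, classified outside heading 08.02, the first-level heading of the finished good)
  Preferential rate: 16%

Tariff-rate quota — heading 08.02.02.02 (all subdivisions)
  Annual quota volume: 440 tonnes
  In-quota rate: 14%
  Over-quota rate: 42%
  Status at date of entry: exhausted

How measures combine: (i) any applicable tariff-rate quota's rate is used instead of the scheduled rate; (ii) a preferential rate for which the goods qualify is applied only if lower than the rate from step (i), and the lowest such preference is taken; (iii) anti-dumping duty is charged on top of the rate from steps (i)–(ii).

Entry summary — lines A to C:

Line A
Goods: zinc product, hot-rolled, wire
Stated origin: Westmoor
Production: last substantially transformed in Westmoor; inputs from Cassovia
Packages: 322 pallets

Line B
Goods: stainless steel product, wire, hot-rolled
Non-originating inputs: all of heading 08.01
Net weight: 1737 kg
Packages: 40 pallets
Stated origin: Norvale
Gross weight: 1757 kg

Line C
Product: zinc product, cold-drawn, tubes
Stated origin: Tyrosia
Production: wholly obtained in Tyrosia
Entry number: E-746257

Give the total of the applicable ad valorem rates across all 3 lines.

Line A: zinc → 08.01; wire → 08.01.02; hot-rolled → 08.01.02.01. Scheduled 36%. quota on 08.01.02 open → in-quota 28%; Westmoor agreement on 08.01.02: not wholly obtained. → 28%.
Line B: stainless steel → 08.02; wire → 08.02.02; hot-rolled → 08.02.02.01. Scheduled 5%. Norvale agreement on 08.02.01.01: 08.02.02.01 not covered. → 5%.
Line C: zinc → 08.01; tubes → 08.01.04; cold-drawn → 08.01.04.02. Scheduled 21%. Tyrosia agreement on 08.01.03.03: 08.01.04.02 not covered. → 21%.
Sum: 28% + 5% + 21% = 54%.

54%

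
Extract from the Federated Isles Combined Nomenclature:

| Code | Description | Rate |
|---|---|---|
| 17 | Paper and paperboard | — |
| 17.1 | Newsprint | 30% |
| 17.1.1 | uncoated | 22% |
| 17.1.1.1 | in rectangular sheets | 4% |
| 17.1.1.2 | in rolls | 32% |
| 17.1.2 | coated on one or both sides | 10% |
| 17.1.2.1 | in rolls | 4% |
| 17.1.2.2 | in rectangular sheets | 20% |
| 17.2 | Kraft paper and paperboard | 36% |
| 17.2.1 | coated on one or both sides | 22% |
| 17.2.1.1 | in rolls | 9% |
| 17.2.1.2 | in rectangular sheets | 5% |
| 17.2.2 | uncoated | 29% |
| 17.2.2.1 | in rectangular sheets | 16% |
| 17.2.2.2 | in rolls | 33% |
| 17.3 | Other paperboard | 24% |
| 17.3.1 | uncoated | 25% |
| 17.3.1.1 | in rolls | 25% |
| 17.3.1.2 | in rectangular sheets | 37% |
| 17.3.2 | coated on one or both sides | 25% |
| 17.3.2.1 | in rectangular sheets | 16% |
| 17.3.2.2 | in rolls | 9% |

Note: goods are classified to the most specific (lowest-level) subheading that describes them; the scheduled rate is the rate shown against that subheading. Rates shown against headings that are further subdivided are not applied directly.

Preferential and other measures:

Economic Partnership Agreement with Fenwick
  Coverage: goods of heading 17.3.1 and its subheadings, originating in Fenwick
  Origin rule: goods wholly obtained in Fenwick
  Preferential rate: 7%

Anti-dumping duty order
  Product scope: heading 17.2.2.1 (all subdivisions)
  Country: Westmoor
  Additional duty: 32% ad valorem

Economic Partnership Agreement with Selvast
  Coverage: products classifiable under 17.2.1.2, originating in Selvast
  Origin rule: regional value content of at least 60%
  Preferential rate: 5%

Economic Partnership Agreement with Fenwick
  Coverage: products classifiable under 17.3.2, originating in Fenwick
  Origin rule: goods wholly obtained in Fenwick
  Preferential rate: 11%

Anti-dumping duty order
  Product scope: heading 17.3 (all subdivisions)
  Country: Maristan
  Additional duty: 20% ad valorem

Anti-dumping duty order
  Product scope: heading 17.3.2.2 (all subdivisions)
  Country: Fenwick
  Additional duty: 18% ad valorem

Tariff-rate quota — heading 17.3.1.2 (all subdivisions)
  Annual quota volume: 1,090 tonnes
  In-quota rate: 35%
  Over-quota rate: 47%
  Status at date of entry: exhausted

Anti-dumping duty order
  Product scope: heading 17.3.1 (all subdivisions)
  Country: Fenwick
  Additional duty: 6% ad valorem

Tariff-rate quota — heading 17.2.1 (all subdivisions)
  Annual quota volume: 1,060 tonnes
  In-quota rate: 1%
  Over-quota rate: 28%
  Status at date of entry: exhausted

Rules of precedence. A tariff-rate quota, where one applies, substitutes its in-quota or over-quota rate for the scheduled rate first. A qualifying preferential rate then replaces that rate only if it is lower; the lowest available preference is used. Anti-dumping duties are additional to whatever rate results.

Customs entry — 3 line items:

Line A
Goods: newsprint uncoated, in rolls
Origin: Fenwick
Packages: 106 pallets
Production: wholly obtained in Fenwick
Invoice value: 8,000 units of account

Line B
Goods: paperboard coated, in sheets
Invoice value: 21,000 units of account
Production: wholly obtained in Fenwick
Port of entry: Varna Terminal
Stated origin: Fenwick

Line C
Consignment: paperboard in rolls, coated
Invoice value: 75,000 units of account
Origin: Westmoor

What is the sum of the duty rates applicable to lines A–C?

52%

Line A: newsprint → 17.1; uncoated → 17.1.1; in rolls → 17.1.1.2. Scheduled 32%. Fenwick agreement on 17.3.1: 17.1.1.2 not covered; Fenwick agreement on 17.3.2: 17.1.1.2 not covered. → 32%.
Line B: paperboard → 17.3; coated → 17.3.2; in sheets → 17.3.2.1. Scheduled 16%. Fenwick agreement on 17.3.1: 17.3.2.1 not covered; Fenwick agreement on 17.3.2: wholly obtained → 11% available; preferential 11%. → 11%.
Line C: paperboard → 17.3; coated → 17.3.2; in rolls → 17.3.2.2. Scheduled 9%. No special measure applies. → 9%.
Sum: 32% + 11% + 9% = 52%.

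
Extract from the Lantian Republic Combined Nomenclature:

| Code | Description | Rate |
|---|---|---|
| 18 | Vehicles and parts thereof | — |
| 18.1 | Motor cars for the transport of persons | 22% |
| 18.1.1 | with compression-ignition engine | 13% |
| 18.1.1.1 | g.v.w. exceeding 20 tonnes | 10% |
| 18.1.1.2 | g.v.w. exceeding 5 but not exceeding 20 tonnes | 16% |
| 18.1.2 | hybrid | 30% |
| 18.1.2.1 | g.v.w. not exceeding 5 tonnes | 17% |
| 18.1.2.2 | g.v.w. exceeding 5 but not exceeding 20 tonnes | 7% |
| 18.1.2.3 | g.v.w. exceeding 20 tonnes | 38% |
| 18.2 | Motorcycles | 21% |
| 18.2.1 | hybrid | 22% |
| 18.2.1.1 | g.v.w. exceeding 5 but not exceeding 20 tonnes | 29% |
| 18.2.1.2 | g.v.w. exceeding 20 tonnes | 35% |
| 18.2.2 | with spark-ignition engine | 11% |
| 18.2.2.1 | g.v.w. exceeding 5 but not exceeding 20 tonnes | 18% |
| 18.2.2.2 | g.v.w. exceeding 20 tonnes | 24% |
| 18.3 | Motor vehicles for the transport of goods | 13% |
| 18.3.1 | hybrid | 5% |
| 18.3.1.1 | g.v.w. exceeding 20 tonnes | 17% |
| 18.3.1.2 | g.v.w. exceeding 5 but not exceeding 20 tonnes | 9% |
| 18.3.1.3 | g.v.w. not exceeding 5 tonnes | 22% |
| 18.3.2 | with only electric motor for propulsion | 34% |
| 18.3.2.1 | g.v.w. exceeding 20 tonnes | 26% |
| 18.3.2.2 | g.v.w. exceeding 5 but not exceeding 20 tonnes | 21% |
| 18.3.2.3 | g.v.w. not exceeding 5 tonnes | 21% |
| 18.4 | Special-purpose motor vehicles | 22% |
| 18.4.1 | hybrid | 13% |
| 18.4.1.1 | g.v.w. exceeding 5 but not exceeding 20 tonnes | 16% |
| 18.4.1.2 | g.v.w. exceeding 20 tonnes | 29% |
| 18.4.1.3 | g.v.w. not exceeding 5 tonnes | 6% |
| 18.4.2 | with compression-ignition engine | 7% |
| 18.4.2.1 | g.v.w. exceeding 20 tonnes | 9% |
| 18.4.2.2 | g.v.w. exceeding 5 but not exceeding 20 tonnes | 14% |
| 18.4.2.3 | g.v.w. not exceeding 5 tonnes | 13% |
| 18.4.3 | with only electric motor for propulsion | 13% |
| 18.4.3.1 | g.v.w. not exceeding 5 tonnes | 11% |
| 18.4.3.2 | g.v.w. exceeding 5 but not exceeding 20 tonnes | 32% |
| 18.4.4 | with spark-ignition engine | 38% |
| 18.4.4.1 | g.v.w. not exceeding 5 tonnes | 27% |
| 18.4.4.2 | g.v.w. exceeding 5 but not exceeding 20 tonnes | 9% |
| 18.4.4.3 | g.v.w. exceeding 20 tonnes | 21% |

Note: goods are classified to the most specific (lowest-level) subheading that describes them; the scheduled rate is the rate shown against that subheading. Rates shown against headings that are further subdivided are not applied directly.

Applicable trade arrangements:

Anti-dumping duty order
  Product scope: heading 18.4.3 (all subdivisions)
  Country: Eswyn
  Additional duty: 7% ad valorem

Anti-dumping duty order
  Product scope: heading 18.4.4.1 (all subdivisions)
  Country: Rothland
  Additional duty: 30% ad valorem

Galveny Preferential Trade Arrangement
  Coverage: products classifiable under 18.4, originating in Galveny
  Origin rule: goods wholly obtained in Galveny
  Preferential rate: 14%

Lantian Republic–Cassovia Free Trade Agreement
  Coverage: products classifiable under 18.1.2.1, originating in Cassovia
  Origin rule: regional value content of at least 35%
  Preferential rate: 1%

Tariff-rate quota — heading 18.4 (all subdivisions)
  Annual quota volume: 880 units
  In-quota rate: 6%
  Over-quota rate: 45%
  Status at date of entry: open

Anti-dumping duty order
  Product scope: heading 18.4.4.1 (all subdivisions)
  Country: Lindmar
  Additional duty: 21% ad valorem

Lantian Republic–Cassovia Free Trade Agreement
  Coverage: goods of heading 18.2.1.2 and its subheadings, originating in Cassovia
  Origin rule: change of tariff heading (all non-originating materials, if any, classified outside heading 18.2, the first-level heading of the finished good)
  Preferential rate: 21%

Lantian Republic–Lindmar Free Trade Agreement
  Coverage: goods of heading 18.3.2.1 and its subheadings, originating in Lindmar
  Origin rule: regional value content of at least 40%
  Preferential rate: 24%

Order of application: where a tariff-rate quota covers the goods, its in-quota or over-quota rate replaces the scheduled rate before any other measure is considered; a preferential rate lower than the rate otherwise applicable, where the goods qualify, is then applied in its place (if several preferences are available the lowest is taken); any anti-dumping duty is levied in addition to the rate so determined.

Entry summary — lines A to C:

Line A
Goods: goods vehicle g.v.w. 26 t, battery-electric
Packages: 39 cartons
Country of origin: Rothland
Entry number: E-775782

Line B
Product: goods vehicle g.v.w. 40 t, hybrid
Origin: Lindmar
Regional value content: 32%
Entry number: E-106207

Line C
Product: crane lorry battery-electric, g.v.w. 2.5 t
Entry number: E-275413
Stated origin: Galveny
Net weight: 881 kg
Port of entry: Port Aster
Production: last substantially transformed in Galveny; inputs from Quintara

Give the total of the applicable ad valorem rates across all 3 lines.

49%

Line A: goods vehicle → 18.3; battery-electric → 18.3.2; g.v.w. 26 t → 18.3.2.1. Scheduled 26%. No special measure applies. → 26%.
Line B: goods vehicle → 18.3; hybrid → 18.3.1; g.v.w. 40 t → 18.3.1.1. Scheduled 17%. Lindmar agreement on 18.3.2.1: 18.3.1.1 not covered. → 17%.
Line C: crane lorry → 18.4; battery-electric → 18.4.3; g.v.w. 2.5 t → 18.4.3.1. Scheduled 11%. quota on 18.4 open → in-quota 6%; Galveny agreement on 18.4: not wholly obtained. → 6%.
Sum: 26% + 17% + 6% = 49%.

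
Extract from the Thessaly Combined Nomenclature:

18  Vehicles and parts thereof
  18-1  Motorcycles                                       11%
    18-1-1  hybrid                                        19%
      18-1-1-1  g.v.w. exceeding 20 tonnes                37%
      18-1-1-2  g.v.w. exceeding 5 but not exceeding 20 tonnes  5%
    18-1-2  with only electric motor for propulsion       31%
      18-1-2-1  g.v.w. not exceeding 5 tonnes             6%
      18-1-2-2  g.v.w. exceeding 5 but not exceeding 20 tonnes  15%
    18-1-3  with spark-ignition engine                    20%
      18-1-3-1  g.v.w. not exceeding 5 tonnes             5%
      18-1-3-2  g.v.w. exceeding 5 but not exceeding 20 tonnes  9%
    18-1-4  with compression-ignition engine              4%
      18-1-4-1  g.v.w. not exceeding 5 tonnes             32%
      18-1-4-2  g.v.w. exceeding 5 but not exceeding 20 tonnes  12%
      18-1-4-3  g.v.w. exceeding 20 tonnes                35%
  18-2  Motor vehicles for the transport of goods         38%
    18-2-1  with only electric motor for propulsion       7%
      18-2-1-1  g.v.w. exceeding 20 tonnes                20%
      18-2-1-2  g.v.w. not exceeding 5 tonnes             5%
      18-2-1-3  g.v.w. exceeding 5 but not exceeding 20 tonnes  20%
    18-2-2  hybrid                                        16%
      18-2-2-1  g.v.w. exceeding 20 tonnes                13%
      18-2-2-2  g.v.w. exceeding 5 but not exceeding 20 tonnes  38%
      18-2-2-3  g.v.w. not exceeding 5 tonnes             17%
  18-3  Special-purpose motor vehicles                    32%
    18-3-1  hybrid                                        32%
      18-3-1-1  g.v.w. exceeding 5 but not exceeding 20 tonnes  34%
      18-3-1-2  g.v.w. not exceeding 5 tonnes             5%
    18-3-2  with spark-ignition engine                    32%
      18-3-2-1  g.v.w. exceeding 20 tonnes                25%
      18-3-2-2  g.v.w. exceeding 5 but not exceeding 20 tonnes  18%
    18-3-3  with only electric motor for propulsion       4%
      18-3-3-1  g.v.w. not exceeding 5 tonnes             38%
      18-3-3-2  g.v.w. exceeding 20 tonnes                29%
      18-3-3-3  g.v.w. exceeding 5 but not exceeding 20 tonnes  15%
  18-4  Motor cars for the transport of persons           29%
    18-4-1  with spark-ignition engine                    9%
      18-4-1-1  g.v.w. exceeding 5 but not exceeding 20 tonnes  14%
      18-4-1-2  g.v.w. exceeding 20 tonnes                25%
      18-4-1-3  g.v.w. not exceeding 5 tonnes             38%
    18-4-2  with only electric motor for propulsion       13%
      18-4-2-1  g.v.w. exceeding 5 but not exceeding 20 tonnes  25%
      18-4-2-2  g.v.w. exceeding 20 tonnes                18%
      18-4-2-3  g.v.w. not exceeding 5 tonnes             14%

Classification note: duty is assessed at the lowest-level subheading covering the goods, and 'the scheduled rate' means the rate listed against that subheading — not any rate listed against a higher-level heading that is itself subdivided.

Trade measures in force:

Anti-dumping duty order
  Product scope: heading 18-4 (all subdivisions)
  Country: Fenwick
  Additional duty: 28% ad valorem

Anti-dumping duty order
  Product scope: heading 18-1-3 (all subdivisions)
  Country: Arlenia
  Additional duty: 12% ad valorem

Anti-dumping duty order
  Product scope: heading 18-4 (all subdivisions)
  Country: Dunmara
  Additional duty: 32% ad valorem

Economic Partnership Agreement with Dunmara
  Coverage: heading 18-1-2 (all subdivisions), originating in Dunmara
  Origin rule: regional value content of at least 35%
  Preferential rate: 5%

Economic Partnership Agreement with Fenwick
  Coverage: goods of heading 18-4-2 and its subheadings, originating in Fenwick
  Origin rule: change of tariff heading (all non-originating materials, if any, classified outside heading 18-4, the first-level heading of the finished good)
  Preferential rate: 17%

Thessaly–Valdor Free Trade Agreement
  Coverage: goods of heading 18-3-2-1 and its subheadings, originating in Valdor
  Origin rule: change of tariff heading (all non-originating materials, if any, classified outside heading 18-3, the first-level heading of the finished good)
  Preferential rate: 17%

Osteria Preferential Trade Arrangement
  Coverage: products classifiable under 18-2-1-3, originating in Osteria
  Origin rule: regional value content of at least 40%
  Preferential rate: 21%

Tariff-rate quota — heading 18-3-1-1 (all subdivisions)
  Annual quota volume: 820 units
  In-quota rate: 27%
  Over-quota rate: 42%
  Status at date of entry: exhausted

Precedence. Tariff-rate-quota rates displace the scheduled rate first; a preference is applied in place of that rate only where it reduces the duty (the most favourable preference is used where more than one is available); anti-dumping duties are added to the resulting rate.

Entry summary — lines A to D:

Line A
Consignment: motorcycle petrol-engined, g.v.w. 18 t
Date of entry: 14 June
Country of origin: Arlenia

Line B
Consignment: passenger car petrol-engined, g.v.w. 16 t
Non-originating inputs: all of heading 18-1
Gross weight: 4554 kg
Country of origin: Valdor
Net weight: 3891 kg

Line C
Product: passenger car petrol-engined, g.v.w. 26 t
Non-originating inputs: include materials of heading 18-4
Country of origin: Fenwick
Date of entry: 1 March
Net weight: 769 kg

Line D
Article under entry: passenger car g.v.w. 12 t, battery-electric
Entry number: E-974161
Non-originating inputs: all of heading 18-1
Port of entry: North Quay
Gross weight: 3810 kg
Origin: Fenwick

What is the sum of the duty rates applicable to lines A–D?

133%

Line A: motorcycle → 18-1; petrol-engined → 18-1-3; g.v.w. 18 t → 18-1-3-2. Scheduled 9%. anti-dumping (Arlenia, 18-1-3): +12%; total 9% + 12% = 21%. → 21%.
Line B: passenger car → 18-4; petrol-engined → 18-4-1; g.v.w. 16 t → 18-4-1-1. Scheduled 14%. Valdor agreement on 18-3-2-1: 18-4-1-1 not covered. → 14%.
Line C: passenger car → 18-4; petrol-engined → 18-4-1; g.v.w. 26 t → 18-4-1-2. Scheduled 25%. Fenwick agreement on 18-4-2: 18-4-1-2 not covered; anti-dumping (Fenwick, 18-4): +28%; total 25% + 28% = 53%. → 53%.
Line D: passenger car → 18-4; battery-electric → 18-4-2; g.v.w. 12 t → 18-4-2-1. Scheduled 25%. Fenwick agreement on 18-4-2: CTH met → 17% available; preferential 17%; anti-dumping (Fenwick, 18-4): +28%; total 17% + 28% = 45%. → 45%.
Sum: 21% + 14% + 53% + 45% = 133%.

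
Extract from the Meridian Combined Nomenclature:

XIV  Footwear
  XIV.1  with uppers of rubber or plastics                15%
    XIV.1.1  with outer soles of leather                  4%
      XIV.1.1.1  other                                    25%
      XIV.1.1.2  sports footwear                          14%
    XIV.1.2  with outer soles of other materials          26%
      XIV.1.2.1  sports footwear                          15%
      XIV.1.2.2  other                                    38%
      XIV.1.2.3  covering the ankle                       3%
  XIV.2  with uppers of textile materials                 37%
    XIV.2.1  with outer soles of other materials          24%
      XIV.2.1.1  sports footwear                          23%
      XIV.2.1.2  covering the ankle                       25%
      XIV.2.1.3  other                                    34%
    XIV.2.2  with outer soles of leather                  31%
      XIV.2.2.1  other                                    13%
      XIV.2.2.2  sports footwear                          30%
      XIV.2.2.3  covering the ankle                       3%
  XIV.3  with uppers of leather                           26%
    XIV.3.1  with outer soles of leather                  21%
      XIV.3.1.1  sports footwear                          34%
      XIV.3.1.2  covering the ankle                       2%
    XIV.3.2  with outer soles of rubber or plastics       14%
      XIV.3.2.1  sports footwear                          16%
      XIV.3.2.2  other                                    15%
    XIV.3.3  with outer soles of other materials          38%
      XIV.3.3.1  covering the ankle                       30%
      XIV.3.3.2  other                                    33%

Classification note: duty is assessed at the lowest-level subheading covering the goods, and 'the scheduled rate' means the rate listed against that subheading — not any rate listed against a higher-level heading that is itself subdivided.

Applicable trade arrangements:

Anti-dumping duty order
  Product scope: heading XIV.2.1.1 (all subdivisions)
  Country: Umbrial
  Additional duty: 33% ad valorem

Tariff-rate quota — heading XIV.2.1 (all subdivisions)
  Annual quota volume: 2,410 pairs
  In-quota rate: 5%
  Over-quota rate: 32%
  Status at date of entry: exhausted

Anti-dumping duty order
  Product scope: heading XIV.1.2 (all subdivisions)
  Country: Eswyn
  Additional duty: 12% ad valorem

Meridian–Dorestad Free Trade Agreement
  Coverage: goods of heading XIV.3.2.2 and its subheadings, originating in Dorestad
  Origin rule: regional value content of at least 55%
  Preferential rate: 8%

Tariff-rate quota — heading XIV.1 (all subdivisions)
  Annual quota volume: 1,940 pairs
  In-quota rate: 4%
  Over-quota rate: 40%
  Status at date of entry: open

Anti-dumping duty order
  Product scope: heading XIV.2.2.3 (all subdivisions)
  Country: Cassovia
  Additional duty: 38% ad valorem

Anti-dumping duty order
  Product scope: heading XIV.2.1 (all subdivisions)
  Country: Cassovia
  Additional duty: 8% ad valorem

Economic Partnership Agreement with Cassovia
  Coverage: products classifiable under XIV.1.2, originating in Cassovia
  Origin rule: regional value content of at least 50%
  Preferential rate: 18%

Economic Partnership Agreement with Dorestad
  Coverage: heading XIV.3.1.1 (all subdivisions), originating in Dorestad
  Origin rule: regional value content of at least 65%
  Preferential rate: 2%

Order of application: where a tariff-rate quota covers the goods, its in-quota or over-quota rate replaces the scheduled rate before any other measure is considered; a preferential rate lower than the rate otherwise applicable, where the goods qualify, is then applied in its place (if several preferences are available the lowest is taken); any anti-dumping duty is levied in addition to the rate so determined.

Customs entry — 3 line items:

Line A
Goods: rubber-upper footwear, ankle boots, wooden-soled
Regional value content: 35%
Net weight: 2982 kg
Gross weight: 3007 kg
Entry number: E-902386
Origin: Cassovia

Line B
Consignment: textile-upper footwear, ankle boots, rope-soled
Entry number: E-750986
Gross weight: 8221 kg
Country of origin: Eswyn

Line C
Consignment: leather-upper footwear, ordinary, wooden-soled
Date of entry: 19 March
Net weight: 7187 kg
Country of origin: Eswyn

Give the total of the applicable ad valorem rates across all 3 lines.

Line A: rubber-upper → XIV.1; wooden-soled → XIV.1.2; ankle boots → XIV.1.2.3. Scheduled 3%. quota on XIV.1 open → in-quota 4%; Cassovia agreement on XIV.1.2: RVC < 50%. → 4%.
Line B: textile-upper → XIV.2; rope-soled → XIV.2.1; ankle boots → XIV.2.1.2. Scheduled 25%. quota on XIV.2.1 exhausted → over-quota 32%. → 32%.
Line C: leather-upper → XIV.3; wooden-soled → XIV.3.3; ordinary → XIV.3.3.2. Scheduled 33%. No special measure applies. → 33%.
Sum: 4% + 32% + 33% = 69%.

69%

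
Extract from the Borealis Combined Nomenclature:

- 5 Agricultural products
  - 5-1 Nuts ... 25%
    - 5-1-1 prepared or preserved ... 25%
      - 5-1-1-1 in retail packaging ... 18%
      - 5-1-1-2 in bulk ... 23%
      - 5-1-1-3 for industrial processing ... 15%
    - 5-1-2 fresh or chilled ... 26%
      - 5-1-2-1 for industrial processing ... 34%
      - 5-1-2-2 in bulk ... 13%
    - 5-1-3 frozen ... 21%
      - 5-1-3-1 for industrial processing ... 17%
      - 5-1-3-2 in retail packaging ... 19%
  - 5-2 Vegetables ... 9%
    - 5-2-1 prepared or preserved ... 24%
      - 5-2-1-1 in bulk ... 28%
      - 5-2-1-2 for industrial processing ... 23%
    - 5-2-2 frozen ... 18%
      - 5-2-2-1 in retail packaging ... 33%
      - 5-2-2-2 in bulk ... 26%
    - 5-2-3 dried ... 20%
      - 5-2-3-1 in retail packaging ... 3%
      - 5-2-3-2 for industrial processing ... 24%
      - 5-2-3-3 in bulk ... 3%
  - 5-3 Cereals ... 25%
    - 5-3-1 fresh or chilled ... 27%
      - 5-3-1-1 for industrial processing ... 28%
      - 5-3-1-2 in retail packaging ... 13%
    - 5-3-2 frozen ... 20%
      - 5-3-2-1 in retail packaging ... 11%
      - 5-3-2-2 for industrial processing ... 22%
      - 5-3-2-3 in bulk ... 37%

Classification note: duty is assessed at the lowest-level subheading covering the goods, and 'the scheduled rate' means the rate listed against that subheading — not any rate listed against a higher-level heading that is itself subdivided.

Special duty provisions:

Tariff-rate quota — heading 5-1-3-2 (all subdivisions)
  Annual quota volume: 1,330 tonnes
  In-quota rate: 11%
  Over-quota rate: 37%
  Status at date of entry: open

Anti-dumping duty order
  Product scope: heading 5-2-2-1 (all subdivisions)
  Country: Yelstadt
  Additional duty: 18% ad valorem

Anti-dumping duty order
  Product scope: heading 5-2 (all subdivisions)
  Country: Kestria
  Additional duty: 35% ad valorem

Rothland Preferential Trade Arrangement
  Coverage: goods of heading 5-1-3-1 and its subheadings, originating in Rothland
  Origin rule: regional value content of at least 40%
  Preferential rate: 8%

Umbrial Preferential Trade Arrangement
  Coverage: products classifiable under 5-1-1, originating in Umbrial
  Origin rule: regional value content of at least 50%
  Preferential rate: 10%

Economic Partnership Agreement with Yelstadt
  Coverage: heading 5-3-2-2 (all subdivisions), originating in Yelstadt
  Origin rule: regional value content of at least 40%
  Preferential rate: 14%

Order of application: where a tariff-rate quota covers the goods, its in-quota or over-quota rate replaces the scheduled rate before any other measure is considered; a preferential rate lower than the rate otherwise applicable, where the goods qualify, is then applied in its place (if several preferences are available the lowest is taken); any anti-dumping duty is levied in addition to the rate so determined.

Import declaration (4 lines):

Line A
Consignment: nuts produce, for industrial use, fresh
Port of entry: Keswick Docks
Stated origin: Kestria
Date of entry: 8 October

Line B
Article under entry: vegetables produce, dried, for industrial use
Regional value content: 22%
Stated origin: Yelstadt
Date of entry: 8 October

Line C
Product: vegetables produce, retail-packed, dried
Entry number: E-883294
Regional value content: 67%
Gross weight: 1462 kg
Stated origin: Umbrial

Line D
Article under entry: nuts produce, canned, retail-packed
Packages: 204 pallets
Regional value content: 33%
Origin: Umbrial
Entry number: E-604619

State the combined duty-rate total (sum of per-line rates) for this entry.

Line A: nuts → 5-1; fresh → 5-1-2; for industrial use → 5-1-2-1. Scheduled 34%. No special measure applies. → 34%.
Line B: vegetables → 5-2; dried → 5-2-3; for industrial use → 5-2-3-2. Scheduled 24%. Yelstadt agreement on 5-3-2-2: 5-2-3-2 not covered. → 24%.
Line C: vegetables → 5-2; dried → 5-2-3; retail-packed → 5-2-3-1. Scheduled 3%. Umbrial agreement on 5-1-1: 5-2-3-1 not covered. → 3%.
Line D: nuts → 5-1; canned → 5-1-1; retail-packed → 5-1-1-1. Scheduled 18%. Umbrial agreement on 5-1-1: RVC < 50%. → 18%.
Sum: 34% + 24% + 3% + 18% = 79%.

79%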